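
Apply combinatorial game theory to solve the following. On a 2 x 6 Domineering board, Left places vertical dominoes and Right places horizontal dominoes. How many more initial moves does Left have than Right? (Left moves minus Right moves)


Board is 2 x 6 (rows x cols).
Left (vertical) placements: (rows-1) * cols = 1 * 6 = 6
Right (horizontal) placements: rows * (cols-1) = 2 * 5 = 10
Advantage = Left - Right = 6 - 10 = -4

-4


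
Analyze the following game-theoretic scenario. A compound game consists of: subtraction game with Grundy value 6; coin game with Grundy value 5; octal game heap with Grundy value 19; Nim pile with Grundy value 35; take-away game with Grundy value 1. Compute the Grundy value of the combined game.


By the Sprague-Grundy theorem, the Grundy value of a sum of games is the XOR of individual Grundy values.
subtraction game: Grundy value = 6. Running XOR: 0 XOR 6 = 6
coin game: Grundy value = 5. Running XOR: 6 XOR 5 = 3
octal game heap: Grundy value = 19. Running XOR: 3 XOR 19 = 16
Nim pile: Grundy value = 35. Running XOR: 16 XOR 35 = 51
take-away game: Grundy value = 1. Running XOR: 51 XOR 1 = 50
The combined Grundy value is 50.

50


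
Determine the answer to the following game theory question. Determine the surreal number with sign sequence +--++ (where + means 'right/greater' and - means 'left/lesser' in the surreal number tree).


Sign expansion: +--++
Rule: track bounds (lo, hi), initially (-inf, +inf). On '+', the current value becomes lo and we move to the simplest number in (value, hi): value + 1 if hi = +inf, otherwise the midpoint (value + hi)/2. On '-', the current value becomes hi and we move to value - 1 if lo = -inf, otherwise the midpoint (lo + value)/2.
Start at 0.
Step 1: sign = +, move right. Bounds: (0, +inf). Value = 1
Step 2: sign = -, move left. Bounds: (0, 1). Value = 1/2
Step 3: sign = -, move left. Bounds: (0, 1/2). Value = 1/4
Step 4: sign = +, move right. Bounds: (1/4, 1/2). Value = 3/8
Step 5: sign = +, move right. Bounds: (3/8, 1/2). Value = 7/16
The surreal number with sign expansion +--++ is 7/16.

7/16


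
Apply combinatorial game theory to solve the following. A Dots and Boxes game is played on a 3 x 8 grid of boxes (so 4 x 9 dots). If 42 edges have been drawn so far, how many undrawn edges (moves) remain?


Grid: 3 x 8 boxes, i.e. 4 rows and 9 columns of dots.
Horizontal edges: (rows + 1) * cols = 4 * 8 = 32
Vertical edges: rows * (cols + 1) = 3 * 9 = 27
Total edges: 32 + 27 = 59
Edges drawn: 42
Remaining: 59 - 42 = 17

17


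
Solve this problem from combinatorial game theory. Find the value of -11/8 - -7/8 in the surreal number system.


x = -11/8, y = -7/8
Converting to common denominator: 8
x = -11/8, y = -7/8
x - y = -11/8 - -7/8 = -1/2

-1/2


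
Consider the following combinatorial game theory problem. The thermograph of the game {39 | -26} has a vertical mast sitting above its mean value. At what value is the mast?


Game = {39 | -26}, a switch {a | b} with numbers a > b.
Its thermograph has left wall a - t and right wall b + t, which meet at t = (a - b)/2, where both equal (a + b)/2. So the mast (mean value) is at (a + b)/2.
Mean = (39 + (-26))/2 = 13/2 = 13/2

13/2


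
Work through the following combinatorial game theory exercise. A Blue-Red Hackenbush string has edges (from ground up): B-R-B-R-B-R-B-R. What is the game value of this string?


Edges (from ground): B-R-B-R-B-R-B-R
By Berlekamp's sign-expansion rule, a Blue-Red Hackenbush stalk has the value of the surreal number whose sign sequence is the edge sequence with B -> + and R -> -.
Sign sequence: +-+-+-+-
Trace the sign expansion in the surreal number tree, starting from 0:
Edge 1: B (sign +) -> bounds (0, +inf), value = 1
Edge 2: R (sign -) -> bounds (0, 1), value = 1/2
Edge 3: B (sign +) -> bounds (1/2, 1), value = 3/4
Edge 4: R (sign -) -> bounds (1/2, 3/4), value = 5/8
Edge 5: B (sign +) -> bounds (5/8, 3/4), value = 11/16
Edge 6: R (sign -) -> bounds (5/8, 11/16), value = 21/32
Edge 7: B (sign +) -> bounds (21/32, 11/16), value = 43/64
Edge 8: R (sign -) -> bounds (21/32, 43/64), value = 85/128
Game value = 85/128

85/128


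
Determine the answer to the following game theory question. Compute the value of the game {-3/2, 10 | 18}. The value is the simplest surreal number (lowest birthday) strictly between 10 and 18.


Left options: {-3/2, 10}, max = 10
Right options: {18}, min = 18
All options are numbers and max(Left) < min(Right), so by the simplicity theorem the value is the simplest (earliest-born) number strictly between 10 and 18.
Integers 11 through 17 all lie strictly between 10 and 18.
Among integers, the simplest (lowest birthday = smallest |n|; 0 is born on day 0, +-n on day n) is 11.
No non-integer in the interval can be simpler: if x is a non-integer in the interval, then floor(x) or ceil(x) also lies in the interval (the interval contains an integer), and both are proper prefixes of x's sign expansion, i.e. born earlier. So the game value is 11.
Game value = 11

11


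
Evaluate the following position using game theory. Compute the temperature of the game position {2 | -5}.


The game is {2 | -5}, a switch {a | b} with numbers a > b.
Cooling {a | b} by t gives {a - t | b + t}, which stops being hot when a - t = b + t, i.e. at t = (a - b)/2. So the temperature of a switch is (a - b)/2.
Temperature = (Left option - Right option) / 2
= (2 - (-5)) / 2
= 7 / 2
= 7/2

7/2


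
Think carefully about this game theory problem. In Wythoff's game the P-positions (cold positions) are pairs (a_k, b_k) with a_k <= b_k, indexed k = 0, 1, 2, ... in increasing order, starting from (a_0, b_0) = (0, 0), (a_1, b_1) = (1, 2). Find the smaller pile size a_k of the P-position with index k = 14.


By Wythoff's theorem, a_k = floor(k * phi) and b_k = floor(k * phi^2) = a_k + k, where phi = (1 + sqrt(5))/2 is the golden ratio.
phi = (1 + sqrt(5))/2 = 1.618034
k = 14
k * phi = 14 * 1.618034 = 22.652476
a_14 = floor(k * phi) = 22

22


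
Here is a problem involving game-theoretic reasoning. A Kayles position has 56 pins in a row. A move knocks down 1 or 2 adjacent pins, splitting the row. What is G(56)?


Kayles: a move removes 1 or 2 adjacent pins from a contiguous row.
Removing pins from a row of k leaves two independent rows (a, b) with a + b = k - 1 (one pin) or a + b = k - 2 (two pins); an end removal gives a = 0.
By Sprague-Grundy, G(k) = mex{ G(a) XOR G(b) } over all these splits. G(0) = 0.
G(1): splits (0,0):0^0=0 -> mex({0}) = 1
G(2): splits (0,1):0^1=1 (0,0):0^0=0 -> mex({0, 1}) = 2
G(3): splits (0,2):0^2=2 (1,1):1^1=0 (0,1):0^1=1 -> mex({0, 1, 2}) = 3
G(4): splits (0,3):0^3=3 (1,2):1^2=3 (0,2):0^2=2 (1,1):1^1=0 -> mex({0, 2, 3}) = 1
G(5): splits (0,4):0^1=1 (1,3):1^3=2 (2,2):2^2=0 (0,3):0^3=3 (1,2):1^2=3 -> mex({0, 1, 2, 3}) = 4
G(6) = mex({0, 1, 2, 4}) = 3
G(7) = mex({0, 1, 3, 4, 5}) = 2
G(8) = mex({0, 2, 3, 5, 6}) = 1
G(9) = mex({0, 1, 2, 3, 6, 7}) = 4
G(10) = mex({0, 1, 3, 4, 5, 7}) = 2
G(11) = mex({0, 1, 2, 3, 4, 5}) = 6
G(12) = mex({0, 1, 2, 3, 5, 6, 7}) = 4
G(13) = mex({0, 2, 3, 4, 6, 7}) = 1
G(14) = mex({0, 1, 4, 5, 6, 7}) = 2
G(15) = mex({0, 1, 2, 3, 4, 5, 6}) = 7
G(16) = mex({0, 2, 3, 5, 6, 7}) = 1
G(17) = mex({0, 1, 2, 3, 5, 6, 7}) = 4
G(18) = mex({0, 1, 2, 4, 5, 6}) = 3
G(19) = mex({0, 1, 3, 4, 5, 7}) = 2
G(20) = mex({0, 2, 3, 4, 5, 6, 7}) = 1
G(21) = mex({0, 1, 2, 3, 5, 6, 7}) = 4
G(22) = mex({0, 1, 2, 3, 4, 5, 7}) = 6
G(23) = mex({0, 1, 2, 3, 4, 5, 6}) = 7
G(24) = mex({0, 1, 2, 3, 5, 6, 7}) = 4
G(25) = mex({0, 2, 3, 4, 6, 7}) = 1
G(26) = mex({0, 1, 3, 4, 5, 6, 7}) = 2
G(27) = mex({0, 1, 2, 3, 4, 5, 6, 7}) = 8
G(28) = mex({0, 1, 2, 3, 4, 6, 7, 8}) = 5
G(29) = mex({0, 1, 2, 3, 5, 6, 7, 8, 9}) = 4
G(30) = mex({0, 1, 2, 3, 4, 5, 6, 9, 10}) = 7
G(31) = mex({0, 1, 3, 4, 5, 7, 10, 11}) = 2
G(32) = mex({0, 2, 3, 4, 5, 6, 7, 9, 11}) = 1
G(33) = mex({0, 1, 2, 3, 4, 5, 6, 7, 9, 12}) = 8
G(34) = mex({0, 1, 2, 3, 4, 5, 7, 8, 11, 12}) = 6
G(35) = mex({0, 1, 2, 3, 4, 5, 6, 8, 9, 10, 11}) = 7
G(36) = mex({0, 1, 2, 3, 5, 6, 7, 9, 10}) = 4
G(37) = mex({0, 2, 3, 4, 6, 7, 9, 10, 11, 12}) = 1
G(38) = mex({0, 1, 3, 4, 5, 6, 7, 9, 10, 11, 12}) = 2
G(39) = mex({0, 1, 2, 4, 5, 6, 7, 9, 10, 12, 14}) = 3
G(40) = mex({0, 2, 3, 4, 6, 7, 11, 12, 14}) = 1
G(41) = mex({0, 1, 2, 3, 5, 6, 7, 9, 10, 11, 12}) = 4
G(42) = mex({0, 1, 2, 3, 4, 5, 6, 9, 10}) = 7
G(43) = mex({0, 1, 3, 4, 5, 7, 9, 10, 12, 15}) = 2
G(44) = mex({0, 2, 3, 4, 5, 6, 7, 9, 10, 12, 15}) = 1
G(45) = mex({0, 1, 2, 3, 4, 5, 6, 7, 9, 10, 12, 14}) = 8
G(46) = mex({0, 1, 3, 4, 5, 7, 8, 11, 12, 14}) = 2
G(47) = mex({0, 1, 2, 3, 4, 5, 6, 8, 9, 10, 11, 12}) = 7
G(48) = mex({0, 1, 2, 3, 5, 6, 7, 9, 10}) = 4
G(49) = mex({0, 2, 3, 4, 6, 7, 9, 10, 11, 12, 15}) = 1
G(50) = mex({0, 1, 4, 5, 6, 7, 9, 11, 12, 14, 15}) = 2
G(51) = mex({0, 1, 2, 3, 4, 5, 6, 7, 9, 12, 14, 15}) = 8
G(52) = mex({0, 2, 3, 4, 5, 6, 7, 8, 11, 12, 15}) = 1
G(53) = mex({0, 1, 2, 3, 5, 6, 7, 8, 9, 10, 11, 12}) = 4
G(54) = mex({0, 1, 2, 3, 4, 5, 6, 9, 10}) = 7
G(55) = mex({0, 1, 3, 4, 5, 7, 9, 10, 11, 12}) = 2
G(56) = mex({0, 2, 3, 4, 5, 6, 7, 9, 10, 11, 12, 13, 14}) = 1
Therefore G(56) = 1.

1


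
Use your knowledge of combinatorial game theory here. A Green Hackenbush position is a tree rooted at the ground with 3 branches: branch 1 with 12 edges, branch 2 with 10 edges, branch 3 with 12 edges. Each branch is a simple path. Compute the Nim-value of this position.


The tree has 3 branches from the ground vertex.
In Green Hackenbush, the Nim-value of a simple path of length k is k.
Branch 1: length 12, Nim-value = 12
Branch 2: length 10, Nim-value = 10
Branch 3: length 12, Nim-value = 12
Total Nim-value = XOR of all branch values:
0 XOR 12 = 12
12 XOR 10 = 6
6 XOR 12 = 10
Nim-value of the tree = 10

10


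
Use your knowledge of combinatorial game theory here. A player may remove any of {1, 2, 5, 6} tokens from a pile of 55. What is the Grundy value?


The subtraction set is S = {1, 2, 5, 6}.
G(k) = mex{ G(k - s) : s in S, s <= k }. We compute iteratively: G(0) = 0.
G(1) = mex({0}) = 1
G(2) = mex({0, 1}) = 2
G(3) = mex({1, 2}) = 0
G(4) = mex({0, 2}) = 1
G(5) = mex({0, 1}) = 2
G(6) = mex({0, 1, 2}) = 3
G(7) = mex({1, 2, 3}) = 0
G(8) = mex({0, 2, 3}) = 1
G(9) = mex({0, 1}) = 2
G(10) = mex({1, 2}) = 0
G(11) = mex({0, 2, 3}) = 1
G(12) = mex({0, 1, 3}) = 2
Observe that G(7)..G(12) = 0, 1, 2, 0, 1, 2 repeats G(0)..G(5) = 0, 1, 2, 0, 1, 2.
For k >= max(S) = 6, G(k) is determined by the previous 6 values G(k-6)..G(k-1); a window of 6 consecutive values has recurred shifted by 7, so by induction G(k + 7) = G(k) for all k >= 0: the sequence is periodic from the start with period 7.
One period: G(0..6) = 0, 1, 2, 0, 1, 2, 3.
55 mod 7 = 6, so G(55) = G(6) = 3.

3


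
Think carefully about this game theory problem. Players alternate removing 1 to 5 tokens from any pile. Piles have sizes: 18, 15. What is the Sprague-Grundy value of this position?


Subtraction set: {1, 2, 3, 4, 5}
For this subtraction set, G(n) = n mod 6 (period = max + 1 = 6).
Pile 1 (size 18): G(18) = 18 mod 6 = 0
Pile 2 (size 15): G(15) = 15 mod 6 = 3
Total Grundy value = XOR of all: 0 XOR 3 = 3

3


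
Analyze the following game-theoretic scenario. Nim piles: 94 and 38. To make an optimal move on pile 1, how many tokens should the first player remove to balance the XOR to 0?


Piles: 94 and 38
Current XOR: 94 XOR 38 = 120 (non-zero, so this is an N-position).
To make the XOR zero, we need to find a move that balances the piles.
For pile 1 (size 94): target = 94 XOR 120 = 38
We reduce pile 1 from 94 to 38.
Tokens removed: 94 - 38 = 56
Verification: 38 XOR 38 = 0

56


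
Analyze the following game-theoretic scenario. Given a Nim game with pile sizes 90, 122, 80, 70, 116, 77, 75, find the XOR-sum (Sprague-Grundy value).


We need the XOR (exclusive or) of all pile sizes.
After XOR-ing pile 1 (size 90): 0 XOR 90 = 90
After XOR-ing pile 2 (size 122): 90 XOR 122 = 32
After XOR-ing pile 3 (size 80): 32 XOR 80 = 112
After XOR-ing pile 4 (size 70): 112 XOR 70 = 54
After XOR-ing pile 5 (size 116): 54 XOR 116 = 66
After XOR-ing pile 6 (size 77): 66 XOR 77 = 15
After XOR-ing pile 7 (size 75): 15 XOR 75 = 68
The Nim-value of this position is 68.

68


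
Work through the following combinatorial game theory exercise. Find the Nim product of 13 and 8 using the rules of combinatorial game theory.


Nim multiplication is bilinear over XOR: (u XOR v) * w = (u*w) XOR (v*w).
So we split each operand into its bit components and XOR the pairwise Nim products.
13 = 1 + 4 + 8 (as XOR of powers of 2).
8 = 8 (as XOR of powers of 2).
Using the standard Nim-product table on single bits:
  2*2 = 3,   2*4 = 8,   2*8 = 12,
  4*4 = 6,   4*8 = 11,  8*8 = 13,
and  1*x = x (identity), k*l = l*k (commutative).
Pairwise Nim products:
  1 * 8 = 8
  4 * 8 = 11
  8 * 8 = 13
XOR them: 8 XOR 11 XOR 13 = 14.
Result: 13 * 8 = 14 (in Nim).

14


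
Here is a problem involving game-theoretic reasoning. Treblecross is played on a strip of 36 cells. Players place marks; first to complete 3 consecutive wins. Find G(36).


Treblecross: place X on empty cells; 3-in-a-row wins.
Playing within two cells of an existing X lets the opponent win at once, so sensible play treats the cells i-2..i+2 around each X as dead. The player left with no safe cell loses, so this is a normal-play take-away game on strips of safe cells.
Placing X at cell i (0-indexed) of a strip of k safe cells leaves independent strips of sizes max(0, i-2) and max(0, k-i-3). Hence G(k) = mex{ G(max(0,i-2)) XOR G(max(0,k-i-3)) : 0 <= i < k }, with G(0) = 0.
G(1): splits (0,0):0^0=0 -> mex({0}) = 1
G(2): splits (0,0):0^0=0 -> mex({0}) = 1
G(3): splits (0,0):0^0=0 -> mex({0}) = 1
G(4): splits (0,1):0^1=1 (0,0):0^0=0 -> mex({0, 1}) = 2
G(5): splits (0,2):0^1=1 (0,1):0^1=1 (0,0):0^0=0 -> mex({0, 1}) = 2
G(6) = mex({1}) = 0
G(7) = mex({0, 1, 2}) = 3
G(8) = mex({0, 1, 2}) = 3
G(9) = mex({0, 2}) = 1
G(10) = mex({0, 2, 3}) = 1
G(11) = mex({0, 3}) = 1
G(12) = mex({1, 3}) = 0
G(13) = mex({0, 1, 2, 3}) = 4
G(14) = mex({0, 1, 2}) = 3
G(15) = mex({0, 1, 2}) = 3
G(16) = mex({0, 1, 2, 4}) = 3
G(17) = mex({0, 1, 3, 4}) = 2
G(18) = mex({0, 1, 3, 4}) = 2
G(19) = mex({0, 1, 3, 5}) = 2
G(20) = mex({0, 1, 2, 3, 5}) = 4
G(21) = mex({0, 1, 2, 3, 5}) = 4
G(22) = mex({1, 2, 6}) = 0
G(23) = mex({0, 1, 2, 3, 4, 6}) = 5
G(24) = mex({0, 1, 2, 3, 4}) = 5
G(25) = mex({0, 1, 3, 4, 7}) = 2
G(26) = mex({0, 1, 3, 4, 5, 7}) = 2
G(27) = mex({0, 1, 3, 5}) = 2
G(28) = mex({0, 1, 2, 5}) = 3
G(29) = mex({0, 1, 2, 4, 5, 6}) = 3
G(30) = mex({1, 2, 4, 6}) = 0
G(31) = mex({0, 1, 2, 3, 4, 6}) = 5
G(32) = mex({1, 2, 3, 4, 7}) = 0
G(33) = mex({0, 3, 7}) = 1
G(34) = mex({0, 2, 3, 5, 7}) = 1
G(35) = mex({0, 2, 3, 5, 6}) = 1
G(36) = mex({0, 1, 2, 5, 6}) = 3
Therefore G(36) = 3.

3


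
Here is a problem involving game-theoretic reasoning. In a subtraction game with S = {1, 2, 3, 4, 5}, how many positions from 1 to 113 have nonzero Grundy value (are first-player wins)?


Subtraction set S = {1, 2, 3, 4, 5}, so G(n) = n mod 6.
G(n) = 0 when n is a multiple of 6.
Multiples of 6 in [1, 113]: 18
N-positions (nonzero Grundy) = 113 - 18 = 95

95


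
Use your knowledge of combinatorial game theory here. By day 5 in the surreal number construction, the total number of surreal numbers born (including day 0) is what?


Day 0: {|} = 0 is born. Count = 1.
Day n: the number of surreal numbers born by day n is 2^(n+1) - 1.
By day 0: 2^1 - 1 = 1
By day 1: 2^2 - 1 = 3
By day 2: 2^3 - 1 = 7
By day 3: 2^4 - 1 = 15
By day 4: 2^5 - 1 = 31
By day 5: 2^6 - 1 = 63
By day 5: 63 surreal numbers.

63


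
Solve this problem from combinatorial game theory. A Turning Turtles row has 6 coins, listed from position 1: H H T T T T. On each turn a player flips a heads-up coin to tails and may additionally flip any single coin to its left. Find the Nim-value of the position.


Coins: H H T T T T
Key fact: a single head at position k behaves exactly like a Nim heap of size k (turning it to T and optionally flipping a coin at j < k corresponds to moving the heap from k to j, or to 0), and heads combine as a disjunctive sum (two heads at the same place would cancel, matching j XOR j = 0). So the Nim-value is the XOR of the 1-indexed positions of the heads.
Face-up positions (1-indexed): [1, 2]
XOR 0 with 1: 0 XOR 1 = 1
XOR 1 with 2: 1 XOR 2 = 3
Nim-value = 3

3


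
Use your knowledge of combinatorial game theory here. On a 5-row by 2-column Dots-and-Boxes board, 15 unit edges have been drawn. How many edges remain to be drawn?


Grid: 5 x 2 boxes, i.e. 6 rows and 3 columns of dots.
Horizontal edges: (rows + 1) * cols = 6 * 2 = 12
Vertical edges: rows * (cols + 1) = 5 * 3 = 15
Total edges: 12 + 15 = 27
Edges drawn: 15
Remaining: 27 - 15 = 12

12


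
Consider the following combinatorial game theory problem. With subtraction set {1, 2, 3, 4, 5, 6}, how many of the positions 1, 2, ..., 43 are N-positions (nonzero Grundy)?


Subtraction set S = {1, 2, 3, 4, 5, 6}, so G(n) = n mod 7.
G(n) = 0 when n is a multiple of 7.
Multiples of 7 in [1, 43]: 6
N-positions (nonzero Grundy) = 43 - 6 = 37

37


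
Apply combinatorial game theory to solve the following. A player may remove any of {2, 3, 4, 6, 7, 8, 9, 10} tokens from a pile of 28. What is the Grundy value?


The subtraction set is S = {2, 3, 4, 6, 7, 8, 9, 10}.
G(k) = mex{ G(k - s) : s in S, s <= k }. We compute iteratively: G(0) = 0.
G(1) = mex({}) = 0
G(2) = mex({0}) = 1
G(3) = mex({0}) = 1
G(4) = mex({0, 1}) = 2
G(5) = mex({0, 1}) = 2
G(6) = mex({0, 1, 2}) = 3
G(7) = mex({0, 1, 2}) = 3
G(8) = mex({0, 1, 2, 3}) = 4
G(9) = mex({0, 1, 2, 3}) = 4
G(10) = mex({0, 1, 2, 3, 4}) = 5
G(11) = mex({0, 1, 2, 3, 4}) = 5
G(12) = mex({1, 2, 3, 4, 5}) = 0
G(13) = mex({1, 2, 3, 4, 5}) = 0
G(14) = mex({0, 2, 3, 4, 5}) = 1
G(15) = mex({0, 2, 3, 4, 5}) = 1
G(16) = mex({0, 1, 3, 4, 5}) = 2
G(17) = mex({0, 1, 3, 4, 5}) = 2
G(18) = mex({0, 1, 2, 4, 5}) = 3
G(19) = mex({0, 1, 2, 4, 5}) = 3
G(20) = mex({0, 1, 2, 3, 5}) = 4
G(21) = mex({0, 1, 2, 3, 5}) = 4
Observe that G(12)..G(21) = 0, 0, 1, 1, 2, 2, 3, 3, 4, 4 repeats G(0)..G(9) = 0, 0, 1, 1, 2, 2, 3, 3, 4, 4.
For k >= max(S) = 10, G(k) is determined by the previous 10 values G(k-10)..G(k-1); a window of 10 consecutive values has recurred shifted by 12, so by induction G(k + 12) = G(k) for all k >= 0: the sequence is periodic from the start with period 12.
One period: G(0..11) = 0, 0, 1, 1, 2, 2, 3, 3, 4, 4, 5, 5.
28 mod 12 = 4, so G(28) = G(4) = 2.

2


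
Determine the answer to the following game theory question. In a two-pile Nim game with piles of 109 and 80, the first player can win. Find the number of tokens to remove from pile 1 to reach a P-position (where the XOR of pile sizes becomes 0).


Piles: 109 and 80
Current XOR: 109 XOR 80 = 61 (non-zero, so this is an N-position).
To make the XOR zero, we need to find a move that balances the piles.
For pile 1 (size 109): target = 109 XOR 61 = 80
We reduce pile 1 from 109 to 80.
Tokens removed: 109 - 80 = 29
Verification: 80 XOR 80 = 0

29


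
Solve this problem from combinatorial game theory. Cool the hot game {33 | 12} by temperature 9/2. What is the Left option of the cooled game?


Original game: {33 | 12} (a switch {a | b} with a > b).
Cooling by t (for t below the temperature (a - b)/2 = 21/2) taxes each move by t: {a | b} cooled by t is {a - t | b + t}.
Cooling amount: t = 9/2
Cooled Left option: 33 - 9/2 = 57/2
Cooled Right option: 12 + 9/2 = 33/2
Cooled game: {57/2 | 33/2}
Left option = 57/2

57/2


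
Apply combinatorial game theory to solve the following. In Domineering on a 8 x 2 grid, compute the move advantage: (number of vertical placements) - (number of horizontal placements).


Board is 8 x 2 (rows x cols).
Left (vertical) placements: (rows-1) * cols = 7 * 2 = 14
Right (horizontal) placements: rows * (cols-1) = 8 * 1 = 8
Advantage = Left - Right = 14 - 8 = 6

6


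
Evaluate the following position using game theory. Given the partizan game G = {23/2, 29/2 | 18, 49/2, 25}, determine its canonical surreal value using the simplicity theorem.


Left options: {23/2, 29/2}, max = 29/2
Right options: {18, 49/2, 25}, min = 18
All options are numbers and max(Left) < min(Right), so by the simplicity theorem the value is the simplest (earliest-born) number strictly between 29/2 and 18.
Integers 15 through 17 all lie strictly between 29/2 and 18.
Among integers, the simplest (lowest birthday = smallest |n|; 0 is born on day 0, +-n on day n) is 15.
No non-integer in the interval can be simpler: if x is a non-integer in the interval, then floor(x) or ceil(x) also lies in the interval (the interval contains an integer), and both are proper prefixes of x's sign expansion, i.e. born earlier. So the game value is 15.
Game value = 15

15


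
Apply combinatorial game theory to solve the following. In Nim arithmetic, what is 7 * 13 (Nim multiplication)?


Nim multiplication is bilinear over XOR: (u XOR v) * w = (u*w) XOR (v*w).
So we split each operand into its bit components and XOR the pairwise Nim products.
7 = 1 + 2 + 4 (as XOR of powers of 2).
13 = 1 + 4 + 8 (as XOR of powers of 2).
Using the standard Nim-product table on single bits:
  2*2 = 3,   2*4 = 8,   2*8 = 12,
  4*4 = 6,   4*8 = 11,  8*8 = 13,
and  1*x = x (identity), k*l = l*k (commutative).
Pairwise Nim products:
  1 * 1 = 1
  1 * 4 = 4
  1 * 8 = 8
  2 * 1 = 2
  2 * 4 = 8
  2 * 8 = 12
  4 * 1 = 4
  4 * 4 = 6
  4 * 8 = 11
XOR them: 1 XOR 4 XOR 8 XOR 2 XOR 8 XOR 12 XOR 4 XOR 6 XOR 11 = 2.
Result: 7 * 13 = 2 (in Nim).

2


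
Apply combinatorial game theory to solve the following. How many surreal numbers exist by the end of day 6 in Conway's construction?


Day 0: {|} = 0 is born. Count = 1.
Day n: the number of surreal numbers born by day n is 2^(n+1) - 1.
By day 0: 2^1 - 1 = 1
By day 1: 2^2 - 1 = 3
By day 2: 2^3 - 1 = 7
By day 3: 2^4 - 1 = 15
By day 4: 2^5 - 1 = 31
By day 5: 2^6 - 1 = 63
By day 6: 2^7 - 1 = 127
By day 6: 127 surreal numbers.

127


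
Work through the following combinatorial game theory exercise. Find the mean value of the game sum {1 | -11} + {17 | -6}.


G1 = {1 | -11}, G2 = {17 | -6}
Each is a switch {a | b} with numbers a > b; its mean value is (a + b)/2, and mean value is additive over game sums: m(G1 + G2) = m(G1) + m(G2).
Mean of G1 = (1 + (-11))/2 = -10/2 = -5
Mean of G2 = (17 + (-6))/2 = 11/2 = 11/2
Mean of G1 + G2 = -5 + 11/2 = 1/2

1/2


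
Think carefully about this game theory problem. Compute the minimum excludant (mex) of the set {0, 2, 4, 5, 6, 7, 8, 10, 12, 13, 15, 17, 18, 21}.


Set = {0, 2, 4, 5, 6, 7, 8, 10, 12, 13, 15, 17, 18, 21}
0 is in the set.
1 is NOT in the set. This is the mex.
mex = 1

1


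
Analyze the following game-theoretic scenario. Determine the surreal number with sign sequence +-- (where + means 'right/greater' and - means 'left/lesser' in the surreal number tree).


Sign expansion: +--
Rule: track bounds (lo, hi), initially (-inf, +inf). On '+', the current value becomes lo and we move to the simplest number in (value, hi): value + 1 if hi = +inf, otherwise the midpoint (value + hi)/2. On '-', the current value becomes hi and we move to value - 1 if lo = -inf, otherwise the midpoint (lo + value)/2.
Start at 0.
Step 1: sign = +, move right. Bounds: (0, +inf). Value = 1
Step 2: sign = -, move left. Bounds: (0, 1). Value = 1/2
Step 3: sign = -, move left. Bounds: (0, 1/2). Value = 1/4
The surreal number with sign expansion +-- is 1/4.

1/4


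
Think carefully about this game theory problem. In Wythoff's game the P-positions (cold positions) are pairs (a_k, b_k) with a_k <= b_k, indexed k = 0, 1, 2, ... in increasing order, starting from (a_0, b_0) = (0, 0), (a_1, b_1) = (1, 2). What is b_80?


By Wythoff's theorem, a_k = floor(k * phi) and b_k = floor(k * phi^2) = a_k + k, where phi = (1 + sqrt(5))/2 is the golden ratio.
phi = (1 + sqrt(5))/2 = 1.618034
phi^2 = phi + 1 = 2.618034
k = 80
k * phi^2 = 80 * 2.618034 = 209.442719
b_80 = floor(k * phi^2) = 209 (check: a_80 + k = 129 + 80 = 209)

209


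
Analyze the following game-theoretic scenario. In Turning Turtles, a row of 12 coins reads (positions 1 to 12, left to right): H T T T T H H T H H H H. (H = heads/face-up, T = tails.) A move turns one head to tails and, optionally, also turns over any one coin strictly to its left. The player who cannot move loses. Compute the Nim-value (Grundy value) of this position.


Coins: H T T T T H H T H H H H
Key fact: a single head at position k behaves exactly like a Nim heap of size k (turning it to T and optionally flipping a coin at j < k corresponds to moving the heap from k to j, or to 0), and heads combine as a disjunctive sum (two heads at the same place would cancel, matching j XOR j = 0). So the Nim-value is the XOR of the 1-indexed positions of the heads.
Face-up positions (1-indexed): [1, 6, 7, 9, 10, 11, 12]
XOR 0 with 1: 0 XOR 1 = 1
XOR 1 with 6: 1 XOR 6 = 7
XOR 7 with 7: 7 XOR 7 = 0
XOR 0 with 9: 0 XOR 9 = 9
XOR 9 with 10: 9 XOR 10 = 3
XOR 3 with 11: 3 XOR 11 = 8
XOR 8 with 12: 8 XOR 12 = 4
Nim-value = 4

4


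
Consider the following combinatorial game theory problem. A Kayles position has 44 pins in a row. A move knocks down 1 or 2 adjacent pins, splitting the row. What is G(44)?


Kayles: a move removes 1 or 2 adjacent pins from a contiguous row.
Removing pins from a row of k leaves two independent rows (a, b) with a + b = k - 1 (one pin) or a + b = k - 2 (two pins); an end removal gives a = 0.
By Sprague-Grundy, G(k) = mex{ G(a) XOR G(b) } over all these splits. G(0) = 0.
G(1): splits (0,0):0^0=0 -> mex({0}) = 1
G(2): splits (0,1):0^1=1 (0,0):0^0=0 -> mex({0, 1}) = 2
G(3): splits (0,2):0^2=2 (1,1):1^1=0 (0,1):0^1=1 -> mex({0, 1, 2}) = 3
G(4): splits (0,3):0^3=3 (1,2):1^2=3 (0,2):0^2=2 (1,1):1^1=0 -> mex({0, 2, 3}) = 1
G(5): splits (0,4):0^1=1 (1,3):1^3=2 (2,2):2^2=0 (0,3):0^3=3 (1,2):1^2=3 -> mex({0, 1, 2, 3}) = 4
G(6) = mex({0, 1, 2, 4}) = 3
G(7) = mex({0, 1, 3, 4, 5}) = 2
G(8) = mex({0, 2, 3, 5, 6}) = 1
G(9) = mex({0, 1, 2, 3, 6, 7}) = 4
G(10) = mex({0, 1, 3, 4, 5, 7}) = 2
G(11) = mex({0, 1, 2, 3, 4, 5}) = 6
G(12) = mex({0, 1, 2, 3, 5, 6, 7}) = 4
G(13) = mex({0, 2, 3, 4, 6, 7}) = 1
G(14) = mex({0, 1, 4, 5, 6, 7}) = 2
G(15) = mex({0, 1, 2, 3, 4, 5, 6}) = 7
G(16) = mex({0, 2, 3, 5, 6, 7}) = 1
G(17) = mex({0, 1, 2, 3, 5, 6, 7}) = 4
G(18) = mex({0, 1, 2, 4, 5, 6}) = 3
G(19) = mex({0, 1, 3, 4, 5, 7}) = 2
G(20) = mex({0, 2, 3, 4, 5, 6, 7}) = 1
G(21) = mex({0, 1, 2, 3, 5, 6, 7}) = 4
G(22) = mex({0, 1, 2, 3, 4, 5, 7}) = 6
G(23) = mex({0, 1, 2, 3, 4, 5, 6}) = 7
G(24) = mex({0, 1, 2, 3, 5, 6, 7}) = 4
G(25) = mex({0, 2, 3, 4, 6, 7}) = 1
G(26) = mex({0, 1, 3, 4, 5, 6, 7}) = 2
G(27) = mex({0, 1, 2, 3, 4, 5, 6, 7}) = 8
G(28) = mex({0, 1, 2, 3, 4, 6, 7, 8}) = 5
G(29) = mex({0, 1, 2, 3, 5, 6, 7, 8, 9}) = 4
G(30) = mex({0, 1, 2, 3, 4, 5, 6, 9, 10}) = 7
G(31) = mex({0, 1, 3, 4, 5, 7, 10, 11}) = 2
G(32) = mex({0, 2, 3, 4, 5, 6, 7, 9, 11}) = 1
G(33) = mex({0, 1, 2, 3, 4, 5, 6, 7, 9, 12}) = 8
G(34) = mex({0, 1, 2, 3, 4, 5, 7, 8, 11, 12}) = 6
G(35) = mex({0, 1, 2, 3, 4, 5, 6, 8, 9, 10, 11}) = 7
G(36) = mex({0, 1, 2, 3, 5, 6, 7, 9, 10}) = 4
G(37) = mex({0, 2, 3, 4, 6, 7, 9, 10, 11, 12}) = 1
G(38) = mex({0, 1, 3, 4, 5, 6, 7, 9, 10, 11, 12}) = 2
G(39) = mex({0, 1, 2, 4, 5, 6, 7, 9, 10, 12, 14}) = 3
G(40) = mex({0, 2, 3, 4, 6, 7, 11, 12, 14}) = 1
G(41) = mex({0, 1, 2, 3, 5, 6, 7, 9, 10, 11, 12}) = 4
G(42) = mex({0, 1, 2, 3, 4, 5, 6, 9, 10}) = 7
G(43) = mex({0, 1, 3, 4, 5, 7, 9, 10, 12, 15}) = 2
G(44) = mex({0, 2, 3, 4, 5, 6, 7, 9, 10, 12, 15}) = 1
Therefore G(44) = 1.

1


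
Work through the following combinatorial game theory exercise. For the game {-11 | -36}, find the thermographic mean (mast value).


Game = {-11 | -36}, a switch {a | b} with numbers a > b.
Its thermograph has left wall a - t and right wall b + t, which meet at t = (a - b)/2, where both equal (a + b)/2. So the mast (mean value) is at (a + b)/2.
Mean = (-11 + (-36))/2 = -47/2 = -47/2

-47/2


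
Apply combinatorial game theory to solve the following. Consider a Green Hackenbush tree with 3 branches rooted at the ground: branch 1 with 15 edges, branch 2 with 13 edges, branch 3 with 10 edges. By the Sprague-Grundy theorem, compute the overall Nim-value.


The tree has 3 branches from the ground vertex.
In Green Hackenbush, the Nim-value of a simple path of length k is k.
Branch 1: length 15, Nim-value = 15
Branch 2: length 13, Nim-value = 13
Branch 3: length 10, Nim-value = 10
Total Nim-value = XOR of all branch values:
0 XOR 15 = 15
15 XOR 13 = 2
2 XOR 10 = 8
Nim-value of the tree = 8

8


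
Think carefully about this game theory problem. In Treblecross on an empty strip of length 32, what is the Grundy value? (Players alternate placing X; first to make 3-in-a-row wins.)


Treblecross: place X on empty cells; 3-in-a-row wins.
Playing within two cells of an existing X lets the opponent win at once, so sensible play treats the cells i-2..i+2 around each X as dead. The player left with no safe cell loses, so this is a normal-play take-away game on strips of safe cells.
Placing X at cell i (0-indexed) of a strip of k safe cells leaves independent strips of sizes max(0, i-2) and max(0, k-i-3). Hence G(k) = mex{ G(max(0,i-2)) XOR G(max(0,k-i-3)) : 0 <= i < k }, with G(0) = 0.
G(1): splits (0,0):0^0=0 -> mex({0}) = 1
G(2): splits (0,0):0^0=0 -> mex({0}) = 1
G(3): splits (0,0):0^0=0 -> mex({0}) = 1
G(4): splits (0,1):0^1=1 (0,0):0^0=0 -> mex({0, 1}) = 2
G(5): splits (0,2):0^1=1 (0,1):0^1=1 (0,0):0^0=0 -> mex({0, 1}) = 2
G(6) = mex({1}) = 0
G(7) = mex({0, 1, 2}) = 3
G(8) = mex({0, 1, 2}) = 3
G(9) = mex({0, 2}) = 1
G(10) = mex({0, 2, 3}) = 1
G(11) = mex({0, 3}) = 1
G(12) = mex({1, 3}) = 0
G(13) = mex({0, 1, 2, 3}) = 4
G(14) = mex({0, 1, 2}) = 3
G(15) = mex({0, 1, 2}) = 3
G(16) = mex({0, 1, 2, 4}) = 3
G(17) = mex({0, 1, 3, 4}) = 2
G(18) = mex({0, 1, 3, 4}) = 2
G(19) = mex({0, 1, 3, 5}) = 2
G(20) = mex({0, 1, 2, 3, 5}) = 4
G(21) = mex({0, 1, 2, 3, 5}) = 4
G(22) = mex({1, 2, 6}) = 0
G(23) = mex({0, 1, 2, 3, 4, 6}) = 5
G(24) = mex({0, 1, 2, 3, 4}) = 5
G(25) = mex({0, 1, 3, 4, 7}) = 2
G(26) = mex({0, 1, 3, 4, 5, 7}) = 2
G(27) = mex({0, 1, 3, 5}) = 2
G(28) = mex({0, 1, 2, 5}) = 3
G(29) = mex({0, 1, 2, 4, 5, 6}) = 3
G(30) = mex({1, 2, 4, 6}) = 0
G(31) = mex({0, 1, 2, 3, 4, 6}) = 5
G(32) = mex({1, 2, 3, 4, 7}) = 0
Therefore G(32) = 0.

0


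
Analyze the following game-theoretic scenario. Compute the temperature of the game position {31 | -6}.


The game is {31 | -6}, a switch {a | b} with numbers a > b.
Cooling {a | b} by t gives {a - t | b + t}, which stops being hot when a - t = b + t, i.e. at t = (a - b)/2. So the temperature of a switch is (a - b)/2.
Temperature = (Left option - Right option) / 2
= (31 - (-6)) / 2
= 37 / 2
= 37/2

37/2


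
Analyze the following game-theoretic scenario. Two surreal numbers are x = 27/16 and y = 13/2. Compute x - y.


x = 27/16, y = 13/2
Converting to common denominator: 16
x = 27/16, y = 104/16
x - y = 27/16 - 13/2 = -77/16

-77/16


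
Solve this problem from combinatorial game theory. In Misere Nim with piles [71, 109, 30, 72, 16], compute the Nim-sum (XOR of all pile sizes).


We need the XOR (exclusive or) of all pile sizes.
After XOR-ing pile 1 (size 71): 0 XOR 71 = 71
After XOR-ing pile 2 (size 109): 71 XOR 109 = 42
After XOR-ing pile 3 (size 30): 42 XOR 30 = 52
After XOR-ing pile 4 (size 72): 52 XOR 72 = 124
After XOR-ing pile 5 (size 16): 124 XOR 16 = 108
The Nim-value of this position is 108.

108


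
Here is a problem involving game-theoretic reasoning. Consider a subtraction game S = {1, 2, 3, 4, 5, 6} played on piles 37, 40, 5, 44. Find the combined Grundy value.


Subtraction set: {1, 2, 3, 4, 5, 6}
For this subtraction set, G(n) = n mod 7 (period = max + 1 = 7).
Pile 1 (size 37): G(37) = 37 mod 7 = 2
Pile 2 (size 40): G(40) = 40 mod 7 = 5
Pile 3 (size 5): G(5) = 5 mod 7 = 5
Pile 4 (size 44): G(44) = 44 mod 7 = 2
Total Grundy value = XOR of all: 2 XOR 5 XOR 5 XOR 2 = 0

0


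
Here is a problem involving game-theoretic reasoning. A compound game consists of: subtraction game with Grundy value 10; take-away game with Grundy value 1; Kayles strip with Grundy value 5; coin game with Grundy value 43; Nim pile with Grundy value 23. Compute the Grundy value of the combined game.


By the Sprague-Grundy theorem, the Grundy value of a sum of games is the XOR of individual Grundy values.
subtraction game: Grundy value = 10. Running XOR: 0 XOR 10 = 10
take-away game: Grundy value = 1. Running XOR: 10 XOR 1 = 11
Kayles strip: Grundy value = 5. Running XOR: 11 XOR 5 = 14
coin game: Grundy value = 43. Running XOR: 14 XOR 43 = 37
Nim pile: Grundy value = 23. Running XOR: 37 XOR 23 = 50
The combined Grundy value is 50.

50


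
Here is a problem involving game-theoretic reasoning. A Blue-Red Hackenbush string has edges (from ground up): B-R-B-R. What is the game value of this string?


Edges (from ground): B-R-B-R
By Berlekamp's sign-expansion rule, a Blue-Red Hackenbush stalk has the value of the surreal number whose sign sequence is the edge sequence with B -> + and R -> -.
Sign sequence: +-+-
Trace the sign expansion in the surreal number tree, starting from 0:
Edge 1: B (sign +) -> bounds (0, +inf), value = 1
Edge 2: R (sign -) -> bounds (0, 1), value = 1/2
Edge 3: B (sign +) -> bounds (1/2, 1), value = 3/4
Edge 4: R (sign -) -> bounds (1/2, 3/4), value = 5/8
Game value = 5/8

5/8


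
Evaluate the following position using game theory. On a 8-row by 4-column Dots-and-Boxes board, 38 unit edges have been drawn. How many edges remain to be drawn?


Grid: 8 x 4 boxes, i.e. 9 rows and 5 columns of dots.
Horizontal edges: (rows + 1) * cols = 9 * 4 = 36
Vertical edges: rows * (cols + 1) = 8 * 5 = 40
Total edges: 36 + 40 = 76
Edges drawn: 38
Remaining: 76 - 38 = 38

38


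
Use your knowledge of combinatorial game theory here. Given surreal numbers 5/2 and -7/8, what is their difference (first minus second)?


x = 5/2, y = -7/8
Converting to common denominator: 8
x = 20/8, y = -7/8
x - y = 5/2 - -7/8 = 27/8

27/8


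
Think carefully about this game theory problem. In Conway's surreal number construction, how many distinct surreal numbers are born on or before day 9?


Day 0: {|} = 0 is born. Count = 1.
Day n: the number of surreal numbers born by day n is 2^(n+1) - 1.
By day 0: 2^1 - 1 = 1
By day 1: 2^2 - 1 = 3
By day 2: 2^3 - 1 = 7
By day 3: 2^4 - 1 = 15
By day 4: 2^5 - 1 = 31
By day 5: 2^6 - 1 = 63
By day 6: 2^7 - 1 = 127
By day 7: 2^8 - 1 = 255
By day 8: 2^9 - 1 = 511
By day 9: 2^10 - 1 = 1023
By day 9: 1023 surreal numbers.

1023


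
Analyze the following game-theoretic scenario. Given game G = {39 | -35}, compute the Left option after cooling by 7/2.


Original game: {39 | -35} (a switch {a | b} with a > b).
Cooling by t (for t below the temperature (a - b)/2 = 37) taxes each move by t: {a | b} cooled by t is {a - t | b + t}.
Cooling amount: t = 7/2
Cooled Left option: 39 - 7/2 = 71/2
Cooled Right option: -35 + 7/2 = -63/2
Cooled game: {71/2 | -63/2}
Left option = 71/2

71/2


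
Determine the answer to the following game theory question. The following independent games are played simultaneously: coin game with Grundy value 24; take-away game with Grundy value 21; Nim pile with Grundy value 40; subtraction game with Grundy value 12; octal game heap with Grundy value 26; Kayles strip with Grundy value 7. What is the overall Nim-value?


By the Sprague-Grundy theorem, the Grundy value of a sum of games is the XOR of individual Grundy values.
coin game: Grundy value = 24. Running XOR: 0 XOR 24 = 24
take-away game: Grundy value = 21. Running XOR: 24 XOR 21 = 13
Nim pile: Grundy value = 40. Running XOR: 13 XOR 40 = 37
subtraction game: Grundy value = 12. Running XOR: 37 XOR 12 = 41
octal game heap: Grundy value = 26. Running XOR: 41 XOR 26 = 51
Kayles strip: Grundy value = 7. Running XOR: 51 XOR 7 = 52
The combined Grundy value is 52.

52


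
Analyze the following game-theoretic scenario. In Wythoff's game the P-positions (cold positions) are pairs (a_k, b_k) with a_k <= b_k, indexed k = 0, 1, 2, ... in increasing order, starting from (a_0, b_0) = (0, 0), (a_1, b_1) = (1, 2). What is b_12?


By Wythoff's theorem, a_k = floor(k * phi) and b_k = floor(k * phi^2) = a_k + k, where phi = (1 + sqrt(5))/2 is the golden ratio.
phi = (1 + sqrt(5))/2 = 1.618034
phi^2 = phi + 1 = 2.618034
k = 12
k * phi^2 = 12 * 2.618034 = 31.416408
b_12 = floor(k * phi^2) = 31 (check: a_12 + k = 19 + 12 = 31)

31


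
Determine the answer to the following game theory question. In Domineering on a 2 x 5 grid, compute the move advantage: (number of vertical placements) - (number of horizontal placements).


Board is 2 x 5 (rows x cols).
Left (vertical) placements: (rows-1) * cols = 1 * 5 = 5
Right (horizontal) placements: rows * (cols-1) = 2 * 4 = 8
Advantage = Left - Right = 5 - 8 = -3

-3


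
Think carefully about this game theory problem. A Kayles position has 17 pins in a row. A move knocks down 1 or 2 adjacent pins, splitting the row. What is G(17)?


Kayles: a move removes 1 or 2 adjacent pins from a contiguous row.
Removing pins from a row of k leaves two independent rows (a, b) with a + b = k - 1 (one pin) or a + b = k - 2 (two pins); an end removal gives a = 0.
By Sprague-Grundy, G(k) = mex{ G(a) XOR G(b) } over all these splits. G(0) = 0.
G(1): splits (0,0):0^0=0 -> mex({0}) = 1
G(2): splits (0,1):0^1=1 (0,0):0^0=0 -> mex({0, 1}) = 2
G(3): splits (0,2):0^2=2 (1,1):1^1=0 (0,1):0^1=1 -> mex({0, 1, 2}) = 3
G(4): splits (0,3):0^3=3 (1,2):1^2=3 (0,2):0^2=2 (1,1):1^1=0 -> mex({0, 2, 3}) = 1
G(5): splits (0,4):0^1=1 (1,3):1^3=2 (2,2):2^2=0 (0,3):0^3=3 (1,2):1^2=3 -> mex({0, 1, 2, 3}) = 4
G(6) = mex({0, 1, 2, 4}) = 3
G(7) = mex({0, 1, 3, 4, 5}) = 2
G(8) = mex({0, 2, 3, 5, 6}) = 1
G(9) = mex({0, 1, 2, 3, 6, 7}) = 4
G(10) = mex({0, 1, 3, 4, 5, 7}) = 2
G(11) = mex({0, 1, 2, 3, 4, 5}) = 6
G(12) = mex({0, 1, 2, 3, 5, 6, 7}) = 4
G(13) = mex({0, 2, 3, 4, 6, 7}) = 1
G(14) = mex({0, 1, 4, 5, 6, 7}) = 2
G(15) = mex({0, 1, 2, 3, 4, 5, 6}) = 7
G(16) = mex({0, 2, 3, 5, 6, 7}) = 1
G(17) = mex({0, 1, 2, 3, 5, 6, 7}) = 4
Therefore G(17) = 4.

4


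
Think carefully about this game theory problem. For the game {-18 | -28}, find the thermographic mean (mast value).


Game = {-18 | -28}, a switch {a | b} with numbers a > b.
Its thermograph has left wall a - t and right wall b + t, which meet at t = (a - b)/2, where both equal (a + b)/2. So the mast (mean value) is at (a + b)/2.
Mean = (-18 + (-28))/2 = -46/2 = -23

-23


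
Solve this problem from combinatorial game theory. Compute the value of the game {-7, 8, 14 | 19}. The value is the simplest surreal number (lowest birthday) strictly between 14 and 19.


Left options: {-7, 8, 14}, max = 14
Right options: {19}, min = 19
All options are numbers and max(Left) < min(Right), so by the simplicity theorem the value is the simplest (earliest-born) number strictly between 14 and 19.
Integers 15 through 18 all lie strictly between 14 and 19.
Among integers, the simplest (lowest birthday = smallest |n|; 0 is born on day 0, +-n on day n) is 15.
No non-integer in the interval can be simpler: if x is a non-integer in the interval, then floor(x) or ceil(x) also lies in the interval (the interval contains an integer), and both are proper prefixes of x's sign expansion, i.e. born earlier. So the game value is 15.
Game value = 15

15


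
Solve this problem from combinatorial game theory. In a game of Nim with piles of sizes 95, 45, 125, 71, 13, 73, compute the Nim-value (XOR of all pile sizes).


We need the XOR (exclusive or) of all pile sizes.
After XOR-ing pile 1 (size 95): 0 XOR 95 = 95
After XOR-ing pile 2 (size 45): 95 XOR 45 = 114
After XOR-ing pile 3 (size 125): 114 XOR 125 = 15
After XOR-ing pile 4 (size 71): 15 XOR 71 = 72
After XOR-ing pile 5 (size 13): 72 XOR 13 = 69
After XOR-ing pile 6 (size 73): 69 XOR 73 = 12
The Nim-value of this position is 12.

12


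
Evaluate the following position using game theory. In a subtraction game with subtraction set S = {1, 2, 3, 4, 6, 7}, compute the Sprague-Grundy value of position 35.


The subtraction set is S = {1, 2, 3, 4, 6, 7}.
G(k) = mex{ G(k - s) : s in S, s <= k }. We compute iteratively: G(0) = 0.
G(1) = mex({0}) = 1
G(2) = mex({0, 1}) = 2
G(3) = mex({0, 1, 2}) = 3
G(4) = mex({0, 1, 2, 3}) = 4
G(5) = mex({1, 2, 3, 4}) = 0
G(6) = mex({0, 2, 3, 4}) = 1
G(7) = mex({0, 1, 3, 4}) = 2
G(8) = mex({0, 1, 2, 4}) = 3
G(9) = mex({0, 1, 2, 3}) = 4
G(10) = mex({1, 2, 3, 4}) = 0
G(11) = mex({0, 2, 3, 4}) = 1
Observe that G(5)..G(11) = 0, 1, 2, 3, 4, 0, 1 repeats G(0)..G(6) = 0, 1, 2, 3, 4, 0, 1.
For k >= max(S) = 7, G(k) is determined by the previous 7 values G(k-7)..G(k-1); a window of 7 consecutive values has recurred shifted by 5, so by induction G(k + 5) = G(k) for all k >= 0: the sequence is periodic from the start with period 5.
One period: G(0..4) = 0, 1, 2, 3, 4.
35 mod 5 = 0, so G(35) = G(0) = 0.

0
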